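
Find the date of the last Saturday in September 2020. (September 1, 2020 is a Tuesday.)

September 26, 2020

September 2020 begins on a Tuesday, so the first Saturday is September 5 (4 days later).
September 2020 has 30 days. Adding weeks: 5, 12, 19, 26 — the last one ≤ 30 is the 26th.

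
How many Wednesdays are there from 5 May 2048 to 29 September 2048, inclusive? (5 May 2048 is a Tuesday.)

5 May 2048 is a Tuesday; the first Wednesday on or after it is 6 May 2048 (1 day later).
From 6 May 2048 to 29 September 2048: 25 + 30 + 31 + 31 + 29 = 146 days (rest of May, June, July, August, September).
146 ÷ 7 = 20 full weeks with remainder 6, so 20 more Wednesdays after the first → 21.

21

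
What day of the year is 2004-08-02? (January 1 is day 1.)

215

Days in months before August: 31 + 29 + 31 + 30 + 31 + 30 + 31 = 213.
Plus 2 days into August → day 215.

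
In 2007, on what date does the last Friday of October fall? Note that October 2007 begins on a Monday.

October 2007 begins on a Monday, so the first Friday is October 5 (4 days later).
October 2007 has 31 days. Adding weeks: 5, 12, 19, 26 — the last one ≤ 31 is the 26th.

2007-10-26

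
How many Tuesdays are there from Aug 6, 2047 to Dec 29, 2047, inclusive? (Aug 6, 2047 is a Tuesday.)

Aug 6, 2047 is a Tuesday; the first Tuesday on or after it is Aug 6, 2047.
From Aug 6, 2047 to Dec 29, 2047: 25 + 30 + 31 + 30 + 29 = 145 days (rest of Aug, Sep, Oct, Nov, Dec).
145 ÷ 7 = 20 full weeks with remainder 5, so 20 more Tuesdays after the first → 21.

21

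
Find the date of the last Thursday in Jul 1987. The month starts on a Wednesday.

Jul 30, 1987

Jul 1987 begins on a Wednesday, so the first Thursday is Jul 2 (1 day later).
Jul 1987 has 31 days. Adding weeks: 2, 9, 16, 23, 30 — the last one ≤ 31 is the 30th.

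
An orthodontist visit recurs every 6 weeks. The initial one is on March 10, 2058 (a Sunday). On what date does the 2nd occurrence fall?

The 2nd occurrence is 1 interval after the first: 1 × 42 = 42 days after March 10, 2058.
March has 31 days — 21 days to the end of March leaves 21.
21 days into April → April 21, 2058.

April 21, 2058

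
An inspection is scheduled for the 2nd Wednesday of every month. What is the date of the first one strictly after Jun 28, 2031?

Jun 2031 starts on a Sunday; its first Wednesday is the 4th, so the 2nd Wednesday is the 11th — Jun 11, 2031.
That is not after Jun 28, 2031, so look at Jul 2031.
Jul 2031 starts on a Tuesday; its first Wednesday is the 2nd, so the 2nd Wednesday is the 9th — Jul 9, 2031.

Jul 9, 2031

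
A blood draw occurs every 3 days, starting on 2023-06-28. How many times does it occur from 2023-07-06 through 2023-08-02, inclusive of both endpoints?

Occurrences land 3·i days after 2023-06-28 for i = 0, 1, 2, …
2023-07-06 is 8 days after the start; 8 ÷ 3 = 2 remainder 2; since the remainder is 2, round up to i = 3. First occurrence in the window: #4 on 2023-07-07 (3×3 = 9 days in).
2023-08-02 is 35 days after the start; 35 ÷ 3 = 11 remainder 2. Last occurrence in the window: #12 on 2023-07-31.
Occurrences #4 through #12: 9 in total.

9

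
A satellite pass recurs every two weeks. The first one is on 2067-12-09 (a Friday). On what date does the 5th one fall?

The 5th occurrence is 4 intervals after the first: 4 × 14 = 56 days after 2067-12-09.
December has 31 days — 22 days to the end of December leaves 34.
January has 31 days (3 left).
3 days into February → 2068-02-03.

2068-02-03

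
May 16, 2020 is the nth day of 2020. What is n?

137

Days in months before May: 31 + 29 + 31 + 30 = 121.
Plus 16 days into May → day 137.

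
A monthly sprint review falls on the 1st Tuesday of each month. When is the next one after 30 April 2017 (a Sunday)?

April 2017 starts on a Saturday, so its 1st Tuesday is 4 April 2017 (3 days in).
That is not after 30 April 2017, so look at May 2017.
May 2017 starts on a Monday, so its 1st Tuesday is 2 May 2017 (1 day in).

2 May 2017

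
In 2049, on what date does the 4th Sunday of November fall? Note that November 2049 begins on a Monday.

2049-11-28

November 2049 begins on a Monday, so the first Sunday is November 7 (6 days later).
The 4th Sunday is 3 weeks later: 7 + 21 = 28.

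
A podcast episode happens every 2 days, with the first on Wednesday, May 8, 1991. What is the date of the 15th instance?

Jun 5, 1991

The 15th occurrence is 14 intervals after the first: 14 × 2 = 28 days after May 8, 1991.
May has 31 days — 23 days to the end of May leaves 5.
5 days into Jun → Jun 5, 1991.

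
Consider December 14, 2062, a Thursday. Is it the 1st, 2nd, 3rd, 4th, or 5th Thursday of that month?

2nd

Day 14 falls in week ⌈14/7⌉ of the month.
Days 1–7 hold the 1st Thursday, 8–14 the 2nd, 15–21 the 3rd, 22–28 the 4th, 29–31 the 5th.
14 is in the range for the 2nd.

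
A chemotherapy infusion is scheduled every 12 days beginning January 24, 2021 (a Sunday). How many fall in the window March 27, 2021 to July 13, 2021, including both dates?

Occurrences land 12·i days after January 24, 2021 for i = 0, 1, 2, …
March 27, 2021 is 62 days after the start; 62 ÷ 12 = 5 remainder 2; since the remainder is 2, round up to i = 6. First occurrence in the window: #7 on April 6, 2021 (6×12 = 72 days in).
July 13, 2021 is 170 days after the start; 170 ÷ 12 = 14 remainder 2. Last occurrence in the window: #15 on July 11, 2021.
Occurrences #7 through #15: 9 in total.

9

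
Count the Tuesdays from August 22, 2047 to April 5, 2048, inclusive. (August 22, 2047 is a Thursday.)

August 22, 2047 is a Thursday; the first Tuesday on or after it is August 27, 2047 (5 days later).
From August 27, 2047 to April 5, 2048: 4 + 30 + 31 + 30 + 31 + 31 + 29 + 31 + 5 = 222 days (rest of August, September, October, November, December, January, February, March, April).
222 ÷ 7 = 31 full weeks with remainder 5, so 31 more Tuesdays after the first → 32.

32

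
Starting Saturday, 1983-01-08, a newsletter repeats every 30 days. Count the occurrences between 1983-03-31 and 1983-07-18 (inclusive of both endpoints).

4

Occurrences land 30·i days after 1983-01-08 for i = 0, 1, 2, …
1983-03-31 is 82 days after the start; 82 ÷ 30 = 2 remainder 22; since the remainder is 22, round up to i = 3. First occurrence in the window: #4 on 1983-04-08 (3×30 = 90 days in).
1983-07-18 is 191 days after the start; 191 ÷ 30 = 6 remainder 11. Last occurrence in the window: #7 on 1983-07-07.
Occurrences #4 through #7: 4 in total.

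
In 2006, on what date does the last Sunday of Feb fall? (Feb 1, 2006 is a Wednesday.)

Feb 26, 2006

Feb 2006 begins on a Wednesday, so the first Sunday is Feb 5 (4 days later).
Feb 2006 has 28 days. Adding weeks: 5, 12, 19, 26 — the last one ≤ 28 is the 26th.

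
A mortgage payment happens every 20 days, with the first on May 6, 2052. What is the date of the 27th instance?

Oct 8, 2053

The 27th occurrence is 26 intervals after the first: 26 × 20 = 520 days after May 6, 2052.
May has 31 days — 25 days to the end of May leaves 495.
From end of May to end of 2052 is 214 days (281 left).
Jan has 31 days (250 left).
Feb has 28 days (222 left).
Mar has 31 days (191 left).
Apr has 30 days (161 left).
May has 31 days (130 left).
Jun has 30 days (100 left).
Jul has 31 days (69 left).
Aug has 31 days (38 left).
Sep has 30 days (8 left).
8 days into Oct → Oct 8, 2053.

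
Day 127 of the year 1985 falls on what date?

May 7, 1985

Jan has 31 days (127 − 31 = 96 remain).
Feb has 28 days (96 − 28 = 68 remain).
Mar has 31 days (68 − 31 = 37 remain).
Apr has 30 days (37 − 30 = 7 remain).
7 into May → May 7.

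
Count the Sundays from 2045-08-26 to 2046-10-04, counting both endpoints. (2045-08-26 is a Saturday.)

58

2045-08-26 is a Saturday; the first Sunday on or after it is 2045-08-27 (1 day later).
From 2045-08-27 to 2046-10-04: 126 + 277 = 403 days (rest of 2045, to 2046-10-04 in 2046).
403 ÷ 7 = 57 full weeks with remainder 4, so 57 more Sundays after the first → 58.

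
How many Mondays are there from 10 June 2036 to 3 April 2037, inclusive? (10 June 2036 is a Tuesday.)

42

10 June 2036 is a Tuesday; the first Monday on or after it is 16 June 2036 (6 days later).
From 16 June 2036 to 3 April 2037: 14 + 31 + 31 + 30 + 31 + 30 + 31 + 31 + 28 + 31 + 3 = 291 days (rest of June, July, August, September, October, November, December, January, February, March, April).
291 ÷ 7 = 41 full weeks with remainder 4, so 41 more Mondays after the first → 42.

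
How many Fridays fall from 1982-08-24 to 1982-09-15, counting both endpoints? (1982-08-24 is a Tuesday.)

1982-08-24 is a Tuesday; the first Friday on or after it is 1982-08-27 (3 days later).
From 1982-08-27 to 1982-09-15: 4 + 15 = 19 days (rest of August, September).
19 ÷ 7 = 2 full weeks with remainder 5, so 2 more Fridays after the first → 3.

3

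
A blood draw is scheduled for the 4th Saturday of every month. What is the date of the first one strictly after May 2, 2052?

May 2052 starts on a Wednesday; its first Saturday is the 4th, so the 4th Saturday is the 25th — May 25, 2052.
May 25, 2052 is after May 2, 2052, so that is the next one.

May 25, 2052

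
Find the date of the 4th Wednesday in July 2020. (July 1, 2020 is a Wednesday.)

22 July 2020

July 2020 begins on a Wednesday, so the first Wednesday is July 1.
The 4th Wednesday is 3 weeks later: 1 + 21 = 22.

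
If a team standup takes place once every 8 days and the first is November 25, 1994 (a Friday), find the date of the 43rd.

The 43rd occurrence is 42 intervals after the first: 42 × 8 = 336 days after November 25, 1994.
November has 30 days — 5 days to the end of November leaves 331.
December has 31 days (300 left).
January has 31 days (269 left).
February has 28 days (241 left).
March has 31 days (210 left).
April has 30 days (180 left).
May has 31 days (149 left).
June has 30 days (119 left).
July has 31 days (88 left).
August has 31 days (57 left).
September has 30 days (27 left).
27 days into October → October 27, 1995.

October 27, 1995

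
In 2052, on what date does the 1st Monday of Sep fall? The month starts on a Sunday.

Sep 2, 2052

Sep 2052 begins on a Sunday, so the first Monday is Sep 2 (1 day later).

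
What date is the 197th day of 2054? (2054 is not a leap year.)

2054-07-16

January has 31 days (197 − 31 = 166 remain).
February has 28 days (166 − 28 = 138 remain).
March has 31 days (138 − 31 = 107 remain).
April has 30 days (107 − 30 = 77 remain).
May has 31 days (77 − 31 = 46 remain).
June has 30 days (46 − 30 = 16 remain).
16 into July → July 16.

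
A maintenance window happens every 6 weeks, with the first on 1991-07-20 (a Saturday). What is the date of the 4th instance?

1991-11-23

The 4th occurrence is 3 intervals after the first: 3 × 42 = 126 days after 1991-07-20.
July has 31 days — 11 days to the end of July leaves 115.
August has 31 days (84 left).
September has 30 days (54 left).
October has 31 days (23 left).
23 days into November → 1991-11-23.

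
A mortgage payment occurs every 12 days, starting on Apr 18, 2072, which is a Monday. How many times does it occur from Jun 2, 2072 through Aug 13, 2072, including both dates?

6

Occurrences land 12·i days after Apr 18, 2072 for i = 0, 1, 2, …
Jun 2, 2072 is 45 days after the start; 45 ÷ 12 = 3 remainder 9; since the remainder is 9, round up to i = 4. First occurrence in the window: #5 on Jun 5, 2072 (4×12 = 48 days in).
Aug 13, 2072 is 117 days after the start; 117 ÷ 12 = 9 remainder 9. Last occurrence in the window: #10 on Aug 4, 2072.
Occurrences #5 through #10: 6 in total.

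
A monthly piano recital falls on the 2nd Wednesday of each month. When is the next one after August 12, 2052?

August 2052 starts on a Thursday; its first Wednesday is the 7th, so the 2nd Wednesday is the 14th — August 14, 2052.
August 14, 2052 is after August 12, 2052, so that is the next one.

August 14, 2052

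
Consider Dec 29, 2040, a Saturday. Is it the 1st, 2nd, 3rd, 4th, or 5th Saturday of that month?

5th

Day 29 falls in week ⌈29/7⌉ of the month.
Days 1–7 hold the 1st Saturday, 8–14 the 2nd, 15–21 the 3rd, 22–28 the 4th, 29–31 the 5th.
29 is in the range for the 5th.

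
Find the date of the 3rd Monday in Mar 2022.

The first Monday of Mar 2022 is Mar 7.
The 3rd Monday is 2 weeks later: 7 + 14 = 21.

Mar 21, 2022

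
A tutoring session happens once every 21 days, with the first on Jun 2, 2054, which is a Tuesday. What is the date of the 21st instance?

The 21st occurrence is 20 intervals after the first: 20 × 21 = 420 days after Jun 2, 2054.
Jun has 30 days — 28 days to the end of Jun leaves 392.
Jul has 31 days (361 left).
Aug has 31 days (330 left).
Sep has 30 days (300 left).
Oct has 31 days (269 left).
Nov has 30 days (239 left).
Dec has 31 days (208 left).
Jan has 31 days (177 left).
Feb has 28 days (149 left).
Mar has 31 days (118 left).
Apr has 30 days (88 left).
May has 31 days (57 left).
Jun has 30 days (27 left).
27 days into Jul → Jul 27, 2055.

Jul 27, 2055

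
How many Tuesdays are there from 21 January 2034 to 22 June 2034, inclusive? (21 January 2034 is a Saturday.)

21 January 2034 is a Saturday; the first Tuesday on or after it is 24 January 2034 (3 days later).
From 24 January 2034 to 22 June 2034: 7 + 28 + 31 + 30 + 31 + 22 = 149 days (rest of January, February, March, April, May, June).
149 ÷ 7 = 21 full weeks with remainder 2, so 21 more Tuesdays after the first → 22.

22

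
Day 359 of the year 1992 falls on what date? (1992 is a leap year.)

January has 31 days (359 − 31 = 328 remain).
February has 29 days (328 − 29 = 299 remain).
March has 31 days (299 − 31 = 268 remain).
April has 30 days (268 − 30 = 238 remain).
May has 31 days (238 − 31 = 207 remain).
June has 30 days (207 − 30 = 177 remain).
July has 31 days (177 − 31 = 146 remain).
August has 31 days (146 − 31 = 115 remain).
September has 30 days (115 − 30 = 85 remain).
October has 31 days (85 − 31 = 54 remain).
November has 30 days (54 − 30 = 24 remain).
24 into December → December 24.

24 December 1992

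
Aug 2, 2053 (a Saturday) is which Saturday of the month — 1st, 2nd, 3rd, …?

1st

Day 2 falls in week ⌈2/7⌉ of the month.
Days 1–7 hold the 1st Saturday, 8–14 the 2nd, 15–21 the 3rd, 22–28 the 4th, 29–31 the 5th.
2 is in the range for the 1st.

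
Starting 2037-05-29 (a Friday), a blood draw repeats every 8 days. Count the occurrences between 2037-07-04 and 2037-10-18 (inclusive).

Occurrences land 8·i days after 2037-05-29 for i = 0, 1, 2, …
2037-07-04 is 36 days after the start; 36 ÷ 8 = 4 remainder 4; since the remainder is 4, round up to i = 5. First occurrence in the window: #6 on 2037-07-08 (5×8 = 40 days in).
2037-10-18 is 142 days after the start; 142 ÷ 8 = 17 remainder 6. Last occurrence in the window: #18 on 2037-10-12.
Occurrences #6 through #18: 13 in total.

13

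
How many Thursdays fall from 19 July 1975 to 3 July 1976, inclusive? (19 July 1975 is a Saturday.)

50

19 July 1975 is a Saturday; the first Thursday on or after it is 24 July 1975 (5 days later).
From 24 July 1975 to 3 July 1976: 160 + 185 = 345 days (rest of 1975, to 3 July 1976 in 1976).
345 ÷ 7 = 49 full weeks with remainder 2, so 49 more Thursdays after the first → 50.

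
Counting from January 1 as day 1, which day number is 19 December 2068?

354

Days in months before December: 31 + 29 + 31 + 30 + 31 + 30 + 31 + 31 + 30 + 31 + 30 = 335.
Plus 19 days into December → day 354.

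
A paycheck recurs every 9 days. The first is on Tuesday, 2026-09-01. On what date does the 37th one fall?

The 37th occurrence is 36 intervals after the first: 36 × 9 = 324 days after 2026-09-01.
September has 30 days — 29 days to the end of September leaves 295.
October has 31 days (264 left).
November has 30 days (234 left).
December has 31 days (203 left).
January has 31 days (172 left).
February has 28 days (144 left).
March has 31 days (113 left).
April has 30 days (83 left).
May has 31 days (52 left).
June has 30 days (22 left).
22 days into July → 2027-07-22.

2027-07-22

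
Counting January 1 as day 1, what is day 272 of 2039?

January has 31 days (272 − 31 = 241 remain).
February has 28 days (241 − 28 = 213 remain).
March has 31 days (213 − 31 = 182 remain).
April has 30 days (182 − 30 = 152 remain).
May has 31 days (152 − 31 = 121 remain).
June has 30 days (121 − 30 = 91 remain).
July has 31 days (91 − 31 = 60 remain).
August has 31 days (60 − 31 = 29 remain).
29 into September → September 29.

29 September 2039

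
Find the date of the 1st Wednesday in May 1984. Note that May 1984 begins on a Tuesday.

2 May 1984

May 1984 begins on a Tuesday, so the first Wednesday is May 2 (1 day later).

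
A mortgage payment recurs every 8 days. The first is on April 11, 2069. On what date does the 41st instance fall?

The 41st occurrence is 40 intervals after the first: 40 × 8 = 320 days after April 11, 2069.
April has 30 days — 19 days to the end of April leaves 301.
May has 31 days (270 left).
June has 30 days (240 left).
July has 31 days (209 left).
August has 31 days (178 left).
September has 30 days (148 left).
October has 31 days (117 left).
November has 30 days (87 left).
December has 31 days (56 left).
January has 31 days (25 left).
25 days into February → February 25, 2070.

February 25, 2070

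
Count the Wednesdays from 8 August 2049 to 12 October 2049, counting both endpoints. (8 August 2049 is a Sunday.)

8 August 2049 is a Sunday; the first Wednesday on or after it is 11 August 2049 (3 days later).
From 11 August 2049 to 12 October 2049: 20 + 30 + 12 = 62 days (rest of August, September, October).
62 ÷ 7 = 8 full weeks with remainder 6, so 8 more Wednesdays after the first → 9.

9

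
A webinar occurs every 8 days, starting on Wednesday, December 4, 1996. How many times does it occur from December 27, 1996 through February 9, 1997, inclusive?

Occurrences land 8·i days after December 4, 1996 for i = 0, 1, 2, …
December 27, 1996 is 23 days after the start; 23 ÷ 8 = 2 remainder 7; since the remainder is 7, round up to i = 3. First occurrence in the window: #4 on December 28, 1996 (3×8 = 24 days in).
February 9, 1997 is 67 days after the start; 67 ÷ 8 = 8 remainder 3. Last occurrence in the window: #9 on February 6, 1997.
Occurrences #4 through #9: 6 in total.

6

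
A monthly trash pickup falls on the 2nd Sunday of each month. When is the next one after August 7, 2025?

August 2025 starts on a Friday; its first Sunday is the 3rd, so the 2nd Sunday is the 10th — August 10, 2025.
August 10, 2025 is after August 7, 2025, so that is the next one.

August 10, 2025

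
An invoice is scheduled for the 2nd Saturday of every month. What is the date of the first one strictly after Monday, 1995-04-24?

April 1995 starts on a Saturday; its first Saturday is the 1st, so the 2nd Saturday is the 8th — 1995-04-08.
That is not after 1995-04-24, so look at May 1995.
May 1995 starts on a Monday; its first Saturday is the 6th, so the 2nd Saturday is the 13th — 1995-05-13.

1995-05-13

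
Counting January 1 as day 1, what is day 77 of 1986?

January has 31 days (77 − 31 = 46 remain).
February has 28 days (46 − 28 = 18 remain).
18 into March → March 18.

1986-03-18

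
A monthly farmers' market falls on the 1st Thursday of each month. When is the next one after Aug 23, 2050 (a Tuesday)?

Sep 1, 2050

Aug 2050 starts on a Monday, so its 1st Thursday is Aug 4, 2050 (3 days in).
That is not after Aug 23, 2050, so look at Sep 2050.
Sep 2050 starts on a Thursday, so its 1st Thursday is Sep 1, 2050.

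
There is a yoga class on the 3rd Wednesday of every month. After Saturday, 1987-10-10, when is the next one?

October 1987 starts on a Thursday; its first Wednesday is the 7th, so the 3rd Wednesday is the 21st — 1987-10-21.
1987-10-21 is after 1987-10-10, so that is the next one.

1987-10-21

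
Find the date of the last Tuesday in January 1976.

January 1976 begins on a Thursday, so the first Tuesday is January 6 (5 days later).
January 1976 has 31 days. Adding weeks: 6, 13, 20, 27 — the last one ≤ 31 is the 27th.

27 January 1976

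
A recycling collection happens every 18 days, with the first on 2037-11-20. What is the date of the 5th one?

2038-01-31

The 5th occurrence is 4 intervals after the first: 4 × 18 = 72 days after 2037-11-20.
November has 30 days — 10 days to the end of November leaves 62.
December has 31 days (31 left).
31 days into January → 2038-01-31.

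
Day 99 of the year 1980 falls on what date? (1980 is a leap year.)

Jan has 31 days (99 − 31 = 68 remain).
Feb has 29 days (68 − 29 = 39 remain).
Mar has 31 days (39 − 31 = 8 remain).
8 into Apr → Apr 8.

Apr 8, 1980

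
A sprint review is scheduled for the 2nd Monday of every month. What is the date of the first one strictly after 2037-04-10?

2037-04-13

April 2037 starts on a Wednesday; its first Monday is the 6th, so the 2nd Monday is the 13th — 2037-04-13.
2037-04-13 is after 2037-04-10, so that is the next one.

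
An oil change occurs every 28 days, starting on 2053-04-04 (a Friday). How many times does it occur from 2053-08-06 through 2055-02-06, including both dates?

20

Occurrences land 28·i days after 2053-04-04 for i = 0, 1, 2, …
2053-08-06 is 124 days after the start; 124 ÷ 28 = 4 remainder 12; since the remainder is 12, round up to i = 5. First occurrence in the window: #6 on 2053-08-22 (5×28 = 140 days in).
2055-02-06 is 673 days after the start; 673 ÷ 28 = 24 remainder 1. Last occurrence in the window: #25 on 2055-02-05.
Occurrences #6 through #25: 20 in total.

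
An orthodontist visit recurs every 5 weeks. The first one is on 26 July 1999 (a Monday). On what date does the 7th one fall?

The 7th occurrence is 6 intervals after the first: 6 × 35 = 210 days after 26 July 1999.
July has 31 days — 5 days to the end of July leaves 205.
August has 31 days (174 left).
September has 30 days (144 left).
October has 31 days (113 left).
November has 30 days (83 left).
December has 31 days (52 left).
January has 31 days (21 left).
21 days into February → 21 February 2000.

21 February 2000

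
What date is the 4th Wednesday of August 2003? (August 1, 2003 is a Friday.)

2003-08-27

August 2003 begins on a Friday, so the first Wednesday is August 6 (5 days later).
The 4th Wednesday is 3 weeks later: 6 + 21 = 27.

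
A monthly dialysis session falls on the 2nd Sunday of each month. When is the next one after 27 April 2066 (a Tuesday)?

April 2066 starts on a Thursday; its first Sunday is the 4th, so the 2nd Sunday is the 11th — 11 April 2066.
That is not after 27 April 2066, so look at May 2066.
May 2066 starts on a Saturday; its first Sunday is the 2nd, so the 2nd Sunday is the 9th — 9 May 2066.

9 May 2066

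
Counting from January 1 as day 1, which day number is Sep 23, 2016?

Days in months before Sep: 31 + 29 + 31 + 30 + 31 + 30 + 31 + 31 = 244.
Plus 23 days into Sep → day 267.

267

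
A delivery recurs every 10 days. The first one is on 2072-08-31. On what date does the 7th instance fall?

2072-10-30

The 7th occurrence is 6 intervals after the first: 6 × 10 = 60 days after 2072-08-31.
August has 31 days — 0 days to the end of August leaves 60.
September has 30 days (30 left).
30 days into October → 2072-10-30.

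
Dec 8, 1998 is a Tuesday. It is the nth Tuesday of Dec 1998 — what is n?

2nd

Day 8 falls in week ⌈8/7⌉ of the month.
Days 1–7 hold the 1st Tuesday, 8–14 the 2nd, 15–21 the 3rd, 22–28 the 4th, 29–31 the 5th.
8 is in the range for the 2nd.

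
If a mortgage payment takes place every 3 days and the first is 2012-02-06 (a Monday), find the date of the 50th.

2012-07-02

The 50th occurrence is 49 intervals after the first: 49 × 3 = 147 days after 2012-02-06.
February has 29 days — 23 days to the end of February leaves 124.
March has 31 days (93 left).
April has 30 days (63 left).
May has 31 days (32 left).
June has 30 days (2 left).
2 days into July → 2012-07-02.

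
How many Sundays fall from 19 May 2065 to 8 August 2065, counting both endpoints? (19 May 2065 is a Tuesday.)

11

19 May 2065 is a Tuesday; the first Sunday on or after it is 24 May 2065 (5 days later).
From 24 May 2065 to 8 August 2065: 7 + 30 + 31 + 8 = 76 days (rest of May, June, July, August).
76 ÷ 7 = 10 full weeks with remainder 6, so 10 more Sundays after the first → 11.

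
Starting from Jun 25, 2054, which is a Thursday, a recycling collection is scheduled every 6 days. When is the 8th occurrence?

The 8th occurrence is 7 intervals after the first: 7 × 6 = 42 days after Jun 25, 2054.
Jun has 30 days — 5 days to the end of Jun leaves 37.
Jul has 31 days (6 left).
6 days into Aug → Aug 6, 2054.

Aug 6, 2054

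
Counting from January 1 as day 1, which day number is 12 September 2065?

Days in months before September: 31 + 28 + 31 + 30 + 31 + 30 + 31 + 31 = 243.
Plus 12 days into September → day 255.

255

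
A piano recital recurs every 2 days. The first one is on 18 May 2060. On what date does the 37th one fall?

29 July 2060

The 37th occurrence is 36 intervals after the first: 36 × 2 = 72 days after 18 May 2060.
May has 31 days — 13 days to the end of May leaves 59.
June has 30 days (29 left).
29 days into July → 29 July 2060.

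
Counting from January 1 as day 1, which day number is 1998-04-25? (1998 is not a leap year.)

115

Days in months before April: 31 + 28 + 31 = 90.
Plus 25 days into April → day 115.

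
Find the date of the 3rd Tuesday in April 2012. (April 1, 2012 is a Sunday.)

17 April 2012

April 2012 begins on a Sunday, so the first Tuesday is April 3 (2 days later).
The 3rd Tuesday is 2 weeks later: 3 + 14 = 17.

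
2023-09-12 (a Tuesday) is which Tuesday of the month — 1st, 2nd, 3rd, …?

Day 12 falls in week ⌈12/7⌉ of the month.
Days 1–7 hold the 1st Tuesday, 8–14 the 2nd, 15–21 the 3rd, 22–28 the 4th, 29–31 the 5th.
12 is in the range for the 2nd.

2nd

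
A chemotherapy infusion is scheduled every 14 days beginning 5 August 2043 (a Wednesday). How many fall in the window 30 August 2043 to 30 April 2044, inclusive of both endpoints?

Occurrences land 14·i days after 5 August 2043 for i = 0, 1, 2, …
30 August 2043 is 25 days after the start; 25 ÷ 14 = 1 remainder 11; since the remainder is 11, round up to i = 2. First occurrence in the window: #3 on 2 September 2043 (2×14 = 28 days in).
30 April 2044 is 269 days after the start; 269 ÷ 14 = 19 remainder 3. Last occurrence in the window: #20 on 27 April 2044.
Occurrences #3 through #20: 18 in total.

18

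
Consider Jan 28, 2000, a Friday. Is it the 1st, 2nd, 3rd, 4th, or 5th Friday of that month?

4th

Day 28 falls in week ⌈28/7⌉ of the month.
Days 1–7 hold the 1st Friday, 8–14 the 2nd, 15–21 the 3rd, 22–28 the 4th, 29–31 the 5th.
28 is in the range for the 4th.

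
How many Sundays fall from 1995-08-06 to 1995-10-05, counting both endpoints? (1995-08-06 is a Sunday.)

1995-08-06 is a Sunday; the first Sunday on or after it is 1995-08-06.
From 1995-08-06 to 1995-10-05: 25 + 30 + 5 = 60 days (rest of August, September, October).
60 ÷ 7 = 8 full weeks with remainder 4, so 8 more Sundays after the first → 9.

9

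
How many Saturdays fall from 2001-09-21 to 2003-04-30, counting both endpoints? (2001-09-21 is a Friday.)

84

2001-09-21 is a Friday; the first Saturday on or after it is 2001-09-22 (1 day later).
From 2001-09-22 to 2003-04-30: 100 + 365 + 120 = 585 days (rest of 2001, 2002, to 2003-04-30 in 2003).
585 ÷ 7 = 83 full weeks with remainder 4, so 83 more Saturdays after the first → 84.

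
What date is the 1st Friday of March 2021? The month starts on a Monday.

March 2021 begins on a Monday, so the first Friday is March 5 (4 days later).

5 March 2021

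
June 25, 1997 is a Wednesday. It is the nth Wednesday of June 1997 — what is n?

Day 25 falls in week ⌈25/7⌉ of the month.
Days 1–7 hold the 1st Wednesday, 8–14 the 2nd, 15–21 the 3rd, 22–28 the 4th, 29–31 the 5th.
25 is in the range for the 4th.

4th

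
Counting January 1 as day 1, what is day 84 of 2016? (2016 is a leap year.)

2016-03-24

January has 31 days (84 − 31 = 53 remain).
February has 29 days (53 − 29 = 24 remain).
24 into March → March 24.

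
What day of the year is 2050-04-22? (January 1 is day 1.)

Days in months before April: 31 + 28 + 31 = 90.
Plus 22 days into April → day 112.

112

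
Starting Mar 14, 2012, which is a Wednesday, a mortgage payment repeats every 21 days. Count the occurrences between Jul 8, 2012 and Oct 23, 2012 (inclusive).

5

Occurrences land 21·i days after Mar 14, 2012 for i = 0, 1, 2, …
Jul 8, 2012 is 116 days after the start; 116 ÷ 21 = 5 remainder 11; since the remainder is 11, round up to i = 6. First occurrence in the window: #7 on Jul 18, 2012 (6×21 = 126 days in).
Oct 23, 2012 is 223 days after the start; 223 ÷ 21 = 10 remainder 13. Last occurrence in the window: #11 on Oct 10, 2012.
Occurrences #7 through #11: 5 in total.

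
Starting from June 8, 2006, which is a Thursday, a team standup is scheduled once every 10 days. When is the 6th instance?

The 6th occurrence is 5 intervals after the first: 5 × 10 = 50 days after June 8, 2006.
June has 30 days — 22 days to the end of June leaves 28.
28 days into July → July 28, 2006.

July 28, 2006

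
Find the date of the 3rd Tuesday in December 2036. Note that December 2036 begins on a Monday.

December 16, 2036

December 2036 begins on a Monday, so the first Tuesday is December 2 (1 day later).
The 3rd Tuesday is 2 weeks later: 2 + 14 = 16.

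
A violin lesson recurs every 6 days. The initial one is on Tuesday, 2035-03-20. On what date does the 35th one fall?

2035-10-10

The 35th occurrence is 34 intervals after the first: 34 × 6 = 204 days after 2035-03-20.
March has 31 days — 11 days to the end of March leaves 193.
April has 30 days (163 left).
May has 31 days (132 left).
June has 30 days (102 left).
July has 31 days (71 left).
August has 31 days (40 left).
September has 30 days (10 left).
10 days into October → 2035-10-10.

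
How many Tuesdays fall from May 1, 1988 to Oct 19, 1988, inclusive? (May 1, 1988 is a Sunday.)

May 1, 1988 is a Sunday; the first Tuesday on or after it is May 3, 1988 (2 days later).
From May 3, 1988 to Oct 19, 1988: 28 + 30 + 31 + 31 + 30 + 19 = 169 days (rest of May, Jun, Jul, Aug, Sep, Oct).
169 ÷ 7 = 24 full weeks with remainder 1, so 24 more Tuesdays after the first → 25.

25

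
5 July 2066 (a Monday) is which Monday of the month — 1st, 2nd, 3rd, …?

1st

Day 5 falls in week ⌈5/7⌉ of the month.
Days 1–7 hold the 1st Monday, 8–14 the 2nd, 15–21 the 3rd, 22–28 the 4th, 29–31 the 5th.
5 is in the range for the 1st.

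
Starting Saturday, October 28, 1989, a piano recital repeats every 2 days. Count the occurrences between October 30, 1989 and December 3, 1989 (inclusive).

18

Occurrences land 2·i days after October 28, 1989 for i = 0, 1, 2, …
October 30, 1989 is 2 days after the start; 2 ÷ 2 = 1 remainder 0. First occurrence in the window: #2 on October 30, 1989 (1×2 = 2 days in).
December 3, 1989 is 36 days after the start; 36 ÷ 2 = 18 remainder 0. Last occurrence in the window: #19 on December 3, 1989.
Occurrences #2 through #19: 18 in total.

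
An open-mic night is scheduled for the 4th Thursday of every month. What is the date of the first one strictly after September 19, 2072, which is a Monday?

September 22, 2072

September 2072 starts on a Thursday; its first Thursday is the 1st, so the 4th Thursday is the 22nd — September 22, 2072.
September 22, 2072 is after September 19, 2072, so that is the next one.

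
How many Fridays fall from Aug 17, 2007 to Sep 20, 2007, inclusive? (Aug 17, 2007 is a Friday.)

5

Aug 17, 2007 is a Friday; the first Friday on or after it is Aug 17, 2007.
From Aug 17, 2007 to Sep 20, 2007: 14 + 20 = 34 days (rest of Aug, Sep).
34 ÷ 7 = 4 full weeks with remainder 6, so 4 more Fridays after the first → 5.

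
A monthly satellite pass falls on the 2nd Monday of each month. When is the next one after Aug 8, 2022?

Sep 12, 2022

Aug 2022 starts on a Monday; its first Monday is the 1st, so the 2nd Monday is the 8th — Aug 8, 2022.
That is not after Aug 8, 2022, so look at Sep 2022.
Sep 2022 starts on a Thursday; its first Monday is the 5th, so the 2nd Monday is the 12th — Sep 12, 2022.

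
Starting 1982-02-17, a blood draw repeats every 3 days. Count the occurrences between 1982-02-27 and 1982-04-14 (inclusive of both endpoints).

15

Occurrences land 3·i days after 1982-02-17 for i = 0, 1, 2, …
1982-02-27 is 10 days after the start; 10 ÷ 3 = 3 remainder 1; since the remainder is 1, round up to i = 4. First occurrence in the window: #5 on 1982-03-01 (4×3 = 12 days in).
1982-04-14 is 56 days after the start; 56 ÷ 3 = 18 remainder 2. Last occurrence in the window: #19 on 1982-04-12.
Occurrences #5 through #19: 15 in total.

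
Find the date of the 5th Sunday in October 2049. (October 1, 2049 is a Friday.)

31 October 2049

October 2049 begins on a Friday, so the first Sunday is October 3 (2 days later).
The 5th Sunday is 4 weeks later: 3 + 28 = 31.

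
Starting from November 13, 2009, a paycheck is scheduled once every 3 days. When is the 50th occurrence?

The 50th occurrence is 49 intervals after the first: 49 × 3 = 147 days after November 13, 2009.
November has 30 days — 17 days to the end of November leaves 130.
December has 31 days (99 left).
January has 31 days (68 left).
February has 28 days (40 left).
March has 31 days (9 left).
9 days into April → April 9, 2010.

April 9, 2010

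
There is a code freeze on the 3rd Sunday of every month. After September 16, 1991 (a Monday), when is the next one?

September 1991 starts on a Sunday; its first Sunday is the 1st, so the 3rd Sunday is the 15th — September 15, 1991.
That is not after September 16, 1991, so look at October 1991.
October 1991 starts on a Tuesday; its first Sunday is the 6th, so the 3rd Sunday is the 20th — October 20, 1991.

October 20, 1991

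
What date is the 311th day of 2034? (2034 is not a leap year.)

January has 31 days (311 − 31 = 280 remain).
February has 28 days (280 − 28 = 252 remain).
March has 31 days (252 − 31 = 221 remain).
April has 30 days (221 − 30 = 191 remain).
May has 31 days (191 − 31 = 160 remain).
June has 30 days (160 − 30 = 130 remain).
July has 31 days (130 − 31 = 99 remain).
August has 31 days (99 − 31 = 68 remain).
September has 30 days (68 − 30 = 38 remain).
October has 31 days (38 − 31 = 7 remain).
7 into November → November 7.

2034-11-07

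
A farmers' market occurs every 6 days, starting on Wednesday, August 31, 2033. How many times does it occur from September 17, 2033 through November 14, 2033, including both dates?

Occurrences land 6·i days after August 31, 2033 for i = 0, 1, 2, …
September 17, 2033 is 17 days after the start; 17 ÷ 6 = 2 remainder 5; since the remainder is 5, round up to i = 3. First occurrence in the window: #4 on September 18, 2033 (3×6 = 18 days in).
November 14, 2033 is 75 days after the start; 75 ÷ 6 = 12 remainder 3. Last occurrence in the window: #13 on November 11, 2033.
Occurrences #4 through #13: 10 in total.

10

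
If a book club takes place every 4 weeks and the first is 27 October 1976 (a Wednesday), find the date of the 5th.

The 5th occurrence is 4 intervals after the first: 4 × 28 = 112 days after 27 October 1976.
October has 31 days — 4 days to the end of October leaves 108.
November has 30 days (78 left).
December has 31 days (47 left).
January has 31 days (16 left).
16 days into February → 16 February 1977.

16 February 1977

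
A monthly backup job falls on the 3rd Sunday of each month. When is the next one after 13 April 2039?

April 2039 starts on a Friday; its first Sunday is the 3rd, so the 3rd Sunday is the 17th — 17 April 2039.
17 April 2039 is after 13 April 2039, so that is the next one.

17 April 2039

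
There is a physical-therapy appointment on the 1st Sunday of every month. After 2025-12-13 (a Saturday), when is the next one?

2026-01-04

December 2025 starts on a Monday, so its 1st Sunday is 2025-12-07 (6 days in).
That is not after 2025-12-13, so look at January 2026.
January 2026 starts on a Thursday, so its 1st Sunday is 2026-01-04 (3 days in).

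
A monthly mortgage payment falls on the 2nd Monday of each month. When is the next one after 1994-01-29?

1994-02-14

January 1994 starts on a Saturday; its first Monday is the 3rd, so the 2nd Monday is the 10th — 1994-01-10.
That is not after 1994-01-29, so look at February 1994.
February 1994 starts on a Tuesday; its first Monday is the 7th, so the 2nd Monday is the 14th — 1994-02-14.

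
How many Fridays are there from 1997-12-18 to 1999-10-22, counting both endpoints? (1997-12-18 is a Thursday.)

97

1997-12-18 is a Thursday; the first Friday on or after it is 1997-12-19 (1 day later).
From 1997-12-19 to 1999-10-22: 12 + 365 + 295 = 672 days (rest of 1997, 1998, to 1999-10-22 in 1999).
672 ÷ 7 = 96 full weeks with remainder 0, so 96 more Fridays after the first → 97.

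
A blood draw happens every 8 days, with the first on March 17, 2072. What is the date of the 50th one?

April 13, 2073

The 50th occurrence is 49 intervals after the first: 49 × 8 = 392 days after March 17, 2072.
March has 31 days — 14 days to the end of March leaves 378.
April has 30 days (348 left).
May has 31 days (317 left).
June has 30 days (287 left).
July has 31 days (256 left).
August has 31 days (225 left).
September has 30 days (195 left).
October has 31 days (164 left).
November has 30 days (134 left).
December has 31 days (103 left).
January has 31 days (72 left).
February has 28 days (44 left).
March has 31 days (13 left).
13 days into April → April 13, 2073.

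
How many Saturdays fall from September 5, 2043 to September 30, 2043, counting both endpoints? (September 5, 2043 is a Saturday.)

4

September 5, 2043 is a Saturday; the first Saturday on or after it is September 5, 2043.
From September 5, 2043 to September 30, 2043 is 30 − 5 = 25 days.
25 ÷ 7 = 3 full weeks with remainder 4, so 3 more Saturdays after the first → 4.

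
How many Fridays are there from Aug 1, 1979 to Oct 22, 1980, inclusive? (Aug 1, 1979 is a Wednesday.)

Aug 1, 1979 is a Wednesday; the first Friday on or after it is Aug 3, 1979 (2 days later).
From Aug 3, 1979 to Oct 22, 1980: 150 + 296 = 446 days (rest of 1979, to Oct 22, 1980 in 1980).
446 ÷ 7 = 63 full weeks with remainder 5, so 63 more Fridays after the first → 64.

64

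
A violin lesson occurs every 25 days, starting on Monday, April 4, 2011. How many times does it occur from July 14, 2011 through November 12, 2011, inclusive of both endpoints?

Occurrences land 25·i days after April 4, 2011 for i = 0, 1, 2, …
July 14, 2011 is 101 days after the start; 101 ÷ 25 = 4 remainder 1; since the remainder is 1, round up to i = 5. First occurrence in the window: #6 on August 7, 2011 (5×25 = 125 days in).
November 12, 2011 is 222 days after the start; 222 ÷ 25 = 8 remainder 22. Last occurrence in the window: #9 on October 21, 2011.
Occurrences #6 through #9: 4 in total.

4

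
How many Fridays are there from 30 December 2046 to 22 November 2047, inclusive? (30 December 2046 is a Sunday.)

30 December 2046 is a Sunday; the first Friday on or after it is 4 January 2047 (5 days later).
From 4 January 2047 to 22 November 2047: 27 + 28 + 31 + 30 + 31 + 30 + 31 + 31 + 30 + 31 + 22 = 322 days (rest of January, February, March, April, May, June, July, August, September, October, November).
322 ÷ 7 = 46 full weeks with remainder 0, so 46 more Fridays after the first → 47.

47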